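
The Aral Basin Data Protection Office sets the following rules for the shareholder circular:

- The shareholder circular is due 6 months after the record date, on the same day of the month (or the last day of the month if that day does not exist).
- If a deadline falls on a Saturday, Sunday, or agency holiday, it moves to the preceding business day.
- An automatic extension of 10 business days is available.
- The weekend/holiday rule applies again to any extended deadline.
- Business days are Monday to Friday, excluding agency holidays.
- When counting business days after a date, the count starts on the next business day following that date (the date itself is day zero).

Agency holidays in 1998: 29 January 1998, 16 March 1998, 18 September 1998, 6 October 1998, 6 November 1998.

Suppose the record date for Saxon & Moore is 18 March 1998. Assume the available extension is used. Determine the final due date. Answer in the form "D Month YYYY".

6 months after 18 March 1998, on the same day of the month, is 18 September 1998.
18 September 1998 is a listed holiday; the preceding business day is 17 September 1998 (Thursday).
The 10-business-day extension runs from 17 September 1998 to 2 October 1998.
2 October 1998 falls on a Friday, which is a business day, so no adjustment is needed.
Deadline: 2 October 1998.

2 October 1998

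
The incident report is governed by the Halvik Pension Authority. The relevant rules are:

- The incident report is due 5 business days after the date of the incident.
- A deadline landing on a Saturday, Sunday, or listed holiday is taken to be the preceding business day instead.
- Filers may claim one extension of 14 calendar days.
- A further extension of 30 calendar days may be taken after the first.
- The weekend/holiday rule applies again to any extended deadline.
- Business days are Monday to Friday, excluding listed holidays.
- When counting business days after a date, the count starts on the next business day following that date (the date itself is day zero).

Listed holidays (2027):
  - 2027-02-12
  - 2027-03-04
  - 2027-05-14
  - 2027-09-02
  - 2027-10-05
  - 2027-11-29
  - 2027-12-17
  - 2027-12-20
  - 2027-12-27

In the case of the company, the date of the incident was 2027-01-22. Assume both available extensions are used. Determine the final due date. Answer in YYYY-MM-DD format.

2027-03-12

Counting 5 business days after 2027-01-22 (skipping weekends and listed holidays) reaches 2027-01-29.
2027-01-29 (Friday) is already a business day.
With the 14-day extension, 2027-01-29 becomes 2027-02-12.
2027-02-12 is a listed holiday, so it moves to the preceding business day, 2027-02-11 (Thursday).
With the 30-day extension, 2027-02-11 becomes 2027-03-13.
Because 2027-03-13 is a Saturday, the deadline becomes 2027-03-12 (Friday).
The final due date is 2027-03-12.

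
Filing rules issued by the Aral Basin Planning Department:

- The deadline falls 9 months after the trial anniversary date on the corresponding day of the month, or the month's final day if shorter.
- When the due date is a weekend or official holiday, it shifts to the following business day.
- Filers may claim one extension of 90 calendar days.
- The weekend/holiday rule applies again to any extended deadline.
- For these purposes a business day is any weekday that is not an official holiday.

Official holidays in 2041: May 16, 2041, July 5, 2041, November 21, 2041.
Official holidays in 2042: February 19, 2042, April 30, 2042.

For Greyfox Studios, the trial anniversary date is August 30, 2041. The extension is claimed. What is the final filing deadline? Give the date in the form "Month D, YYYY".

August 28, 2042

9 months after August 30, 2041, on the same day of the month, is May 30, 2042.
May 30, 2042 is a Friday and not a listed holiday, so it stands.
Applying the 90-calendar-day extension: May 30, 2042 + 90 days = August 28, 2042.
August 28, 2042 falls on a Thursday, which is a business day, so no adjustment is needed.
Deadline: August 28, 2042.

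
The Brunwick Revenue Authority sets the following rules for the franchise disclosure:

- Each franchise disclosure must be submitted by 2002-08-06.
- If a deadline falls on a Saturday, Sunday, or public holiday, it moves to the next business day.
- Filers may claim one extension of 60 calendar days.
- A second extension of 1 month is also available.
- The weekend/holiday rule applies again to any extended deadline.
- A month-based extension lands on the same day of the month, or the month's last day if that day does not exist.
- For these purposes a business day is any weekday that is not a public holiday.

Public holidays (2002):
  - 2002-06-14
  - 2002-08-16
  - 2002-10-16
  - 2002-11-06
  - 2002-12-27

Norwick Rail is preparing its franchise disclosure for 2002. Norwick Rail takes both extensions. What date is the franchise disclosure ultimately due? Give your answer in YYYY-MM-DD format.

The statutory due date is 2002-08-06.
Since 2002-08-06 is a Tuesday and not a holiday, the date is unchanged.
With the 60-day extension, 2002-08-06 becomes 2002-10-05.
2002-10-05 is a Saturday; the next business day is 2002-10-07 (Monday).
Add 1 month to 2002-10-07: 2002-11-07.
2002-11-07 falls on a Thursday, which is a business day, so no adjustment is needed.
The final due date is 2002-11-07.

2002-11-07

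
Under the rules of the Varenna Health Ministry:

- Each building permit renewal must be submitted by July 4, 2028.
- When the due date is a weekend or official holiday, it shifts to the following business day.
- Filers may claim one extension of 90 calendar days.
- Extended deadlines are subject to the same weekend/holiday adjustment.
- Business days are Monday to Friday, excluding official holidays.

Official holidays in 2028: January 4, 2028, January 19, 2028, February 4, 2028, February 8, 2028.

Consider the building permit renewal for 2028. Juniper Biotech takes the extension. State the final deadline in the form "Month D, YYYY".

The statutory due date is July 4, 2028.
July 4, 2028 is a Tuesday and not a listed holiday, so it stands.
Applying the 90-calendar-day extension: July 4, 2028 + 90 days = October 2, 2028.
October 2, 2028 (Monday) is already a business day.
Deadline: October 2, 2028.

October 2, 2028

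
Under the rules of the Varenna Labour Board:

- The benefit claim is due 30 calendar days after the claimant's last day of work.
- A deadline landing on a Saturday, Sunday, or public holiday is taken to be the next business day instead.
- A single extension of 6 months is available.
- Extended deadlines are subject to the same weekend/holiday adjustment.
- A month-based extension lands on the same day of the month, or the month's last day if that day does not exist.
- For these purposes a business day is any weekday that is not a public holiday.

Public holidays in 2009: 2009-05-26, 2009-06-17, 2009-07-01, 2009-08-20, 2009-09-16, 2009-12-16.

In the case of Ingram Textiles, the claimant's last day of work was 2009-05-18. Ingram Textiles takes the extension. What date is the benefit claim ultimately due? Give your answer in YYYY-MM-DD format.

30 calendar days after 2009-05-18 is 2009-06-17.
2009-06-17 is a listed holiday; the next business day is 2009-06-18 (Thursday).
Add 6 months to 2009-06-18: 2009-12-18.
2009-12-18 (Friday) is already a business day.
Deadline: 2009-12-18.

2009-12-18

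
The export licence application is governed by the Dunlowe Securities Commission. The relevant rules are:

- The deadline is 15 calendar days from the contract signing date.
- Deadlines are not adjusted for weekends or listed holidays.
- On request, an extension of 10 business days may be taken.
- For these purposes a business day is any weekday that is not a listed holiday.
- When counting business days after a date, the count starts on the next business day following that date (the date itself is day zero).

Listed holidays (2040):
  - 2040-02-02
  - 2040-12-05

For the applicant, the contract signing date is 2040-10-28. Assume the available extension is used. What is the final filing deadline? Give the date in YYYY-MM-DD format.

Trigger date 2040-10-28 + 15 calendar days = 2040-11-12.
No adjustment is made for weekends or holidays, so 2040-11-12 stands.
The 10-business-day extension runs from 2040-11-12 to 2040-11-26.
No adjustment is made for weekends or holidays, so 2040-11-26 stands.
Final deadline: 2040-11-26.

2040-11-26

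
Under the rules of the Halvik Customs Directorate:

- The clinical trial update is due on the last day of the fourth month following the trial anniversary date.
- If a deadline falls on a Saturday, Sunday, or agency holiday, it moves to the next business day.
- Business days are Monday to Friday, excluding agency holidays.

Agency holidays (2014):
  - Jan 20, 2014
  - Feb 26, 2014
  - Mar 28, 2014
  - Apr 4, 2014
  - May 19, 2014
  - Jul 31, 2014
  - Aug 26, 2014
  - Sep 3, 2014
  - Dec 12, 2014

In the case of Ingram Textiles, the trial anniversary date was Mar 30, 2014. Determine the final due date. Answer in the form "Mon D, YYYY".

Aug 1, 2014

4 months after Mar 30, 2014 is July 2014; that month ends on Jul 31, 2014.
Jul 31, 2014 falls on a listed holiday. Rolling to the next business day gives Aug 1, 2014, a Friday.
Deadline: Aug 1, 2014.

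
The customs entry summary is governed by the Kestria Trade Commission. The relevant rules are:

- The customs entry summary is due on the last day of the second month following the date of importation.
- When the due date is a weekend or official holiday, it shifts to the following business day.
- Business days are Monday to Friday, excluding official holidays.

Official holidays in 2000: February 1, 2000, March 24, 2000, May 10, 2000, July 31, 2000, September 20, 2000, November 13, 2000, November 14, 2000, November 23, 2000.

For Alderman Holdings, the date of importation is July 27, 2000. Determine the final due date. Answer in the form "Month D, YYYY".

October 2, 2000

2 months after July 27, 2000 falls in September 2000; the last day of that month is September 30, 2000.
Because September 30, 2000 is a Saturday, the deadline becomes October 2, 2000 (Monday).
The final due date is October 2, 2000.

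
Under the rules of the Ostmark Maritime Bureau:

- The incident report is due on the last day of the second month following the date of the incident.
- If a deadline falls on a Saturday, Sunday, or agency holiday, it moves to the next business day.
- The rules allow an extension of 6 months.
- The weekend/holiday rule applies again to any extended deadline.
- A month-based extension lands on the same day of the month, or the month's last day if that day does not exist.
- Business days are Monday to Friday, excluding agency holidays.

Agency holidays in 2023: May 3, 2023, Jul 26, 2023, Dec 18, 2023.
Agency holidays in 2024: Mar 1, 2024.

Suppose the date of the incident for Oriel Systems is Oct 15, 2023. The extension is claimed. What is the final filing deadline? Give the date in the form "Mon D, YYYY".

Jul 1, 2024

2 months after Oct 15, 2023 falls in December 2023; the last day of that month is Dec 31, 2023.
Dec 31, 2023 is a Sunday, so it moves to the next business day, Jan 1, 2024 (Monday).
The 6 months extension carries Jan 1, 2024 to Jul 1, 2024.
Jul 1, 2024 is a Monday and not a listed holiday, so it stands.
Final deadline: Jul 1, 2024.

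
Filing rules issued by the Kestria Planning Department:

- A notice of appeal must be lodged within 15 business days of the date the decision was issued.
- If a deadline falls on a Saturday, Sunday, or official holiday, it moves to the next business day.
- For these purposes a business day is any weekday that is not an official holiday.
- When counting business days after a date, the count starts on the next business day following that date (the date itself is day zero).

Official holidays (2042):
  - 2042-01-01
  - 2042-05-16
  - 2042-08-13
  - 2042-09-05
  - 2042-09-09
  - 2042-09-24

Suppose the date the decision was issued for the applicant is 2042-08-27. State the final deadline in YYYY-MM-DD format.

Counting 15 business days after 2042-08-27 (skipping weekends and listed holidays) reaches 2042-09-19.
Since 2042-09-19 is a Friday and not a holiday, the date is unchanged.
Final deadline: 2042-09-19.

2042-09-19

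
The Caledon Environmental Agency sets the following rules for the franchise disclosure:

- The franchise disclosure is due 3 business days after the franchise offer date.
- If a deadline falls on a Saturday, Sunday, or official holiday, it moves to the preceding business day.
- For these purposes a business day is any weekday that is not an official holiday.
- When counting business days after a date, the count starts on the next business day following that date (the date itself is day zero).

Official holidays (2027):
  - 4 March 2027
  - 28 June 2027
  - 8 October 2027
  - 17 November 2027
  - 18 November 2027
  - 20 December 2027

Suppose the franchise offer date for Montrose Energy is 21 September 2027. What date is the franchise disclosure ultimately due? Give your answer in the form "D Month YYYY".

Counting 3 business days after 21 September 2027 (skipping weekends and listed holidays) reaches 24 September 2027.
24 September 2027 falls on a Friday, which is a business day, so no adjustment is needed.
So the filing is due 24 September 2027.

24 September 2027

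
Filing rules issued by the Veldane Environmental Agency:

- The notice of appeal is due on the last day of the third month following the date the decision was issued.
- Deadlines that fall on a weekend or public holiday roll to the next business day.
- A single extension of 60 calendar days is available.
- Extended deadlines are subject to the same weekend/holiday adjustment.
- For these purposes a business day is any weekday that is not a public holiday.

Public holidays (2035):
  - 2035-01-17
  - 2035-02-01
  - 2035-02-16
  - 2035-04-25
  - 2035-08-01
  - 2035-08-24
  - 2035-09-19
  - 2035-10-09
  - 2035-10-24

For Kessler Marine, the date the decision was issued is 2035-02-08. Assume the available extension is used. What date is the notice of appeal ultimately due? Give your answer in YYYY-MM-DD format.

3 months after 2035-02-08 falls in May 2035; the last day of that month is 2035-05-31.
2035-05-31 is a Thursday and not a listed holiday, so it stands.
With the 60-day extension, 2035-05-31 becomes 2035-07-30.
2035-07-30 (Monday) is already a business day.
Deadline: 2035-07-30.

2035-07-30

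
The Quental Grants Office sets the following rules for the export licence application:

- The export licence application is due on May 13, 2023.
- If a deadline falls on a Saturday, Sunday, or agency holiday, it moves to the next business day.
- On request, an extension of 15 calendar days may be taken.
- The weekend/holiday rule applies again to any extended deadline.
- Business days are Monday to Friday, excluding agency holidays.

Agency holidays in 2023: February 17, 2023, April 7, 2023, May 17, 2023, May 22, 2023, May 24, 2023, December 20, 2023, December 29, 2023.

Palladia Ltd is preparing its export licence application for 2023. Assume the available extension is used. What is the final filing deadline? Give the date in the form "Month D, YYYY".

The statutory due date is May 13, 2023.
May 13, 2023 falls on a Saturday. Rolling to the next business day gives May 15, 2023, a Monday.
Add the 15 calendar-day extension to May 15, 2023: May 30, 2023.
May 30, 2023 is a Tuesday and not a listed holiday, so it stands.
So the filing is due May 30, 2023.

May 30, 2023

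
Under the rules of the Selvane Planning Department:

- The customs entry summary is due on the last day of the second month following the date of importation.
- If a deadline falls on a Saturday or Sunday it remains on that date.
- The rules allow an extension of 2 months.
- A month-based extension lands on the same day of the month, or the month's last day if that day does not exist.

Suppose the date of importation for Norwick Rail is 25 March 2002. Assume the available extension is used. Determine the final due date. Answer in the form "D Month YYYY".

31 July 2002

The second month after 25 March 2002 is May 2002, whose last day is 31 May 2002.
No adjustment is made for weekends or holidays, so 31 May 2002 stands.
Add 2 months to 31 May 2002: 31 July 2002.
No adjustment is made for weekends or holidays, so 31 July 2002 stands.
The final due date is 31 July 2002.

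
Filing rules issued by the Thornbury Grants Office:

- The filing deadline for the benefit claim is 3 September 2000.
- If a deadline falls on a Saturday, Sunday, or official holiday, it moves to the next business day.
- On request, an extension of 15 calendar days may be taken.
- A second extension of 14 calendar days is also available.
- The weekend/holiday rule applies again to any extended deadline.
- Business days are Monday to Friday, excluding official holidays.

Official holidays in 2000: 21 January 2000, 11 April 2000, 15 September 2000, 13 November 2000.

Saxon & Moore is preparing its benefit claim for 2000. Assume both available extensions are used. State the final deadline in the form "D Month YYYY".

The statutory due date is 3 September 2000.
Because 3 September 2000 is a Sunday, the deadline becomes 4 September 2000 (Monday).
Applying the 15-calendar-day extension: 4 September 2000 + 15 days = 19 September 2000.
Since 19 September 2000 is a Tuesday and not a holiday, the date is unchanged.
The 14-calendar-day extension moves the deadline from 19 September 2000 to 3 October 2000.
3 October 2000 is a Tuesday and not a listed holiday, so it stands.
The final due date is 3 October 2000.

3 October 2000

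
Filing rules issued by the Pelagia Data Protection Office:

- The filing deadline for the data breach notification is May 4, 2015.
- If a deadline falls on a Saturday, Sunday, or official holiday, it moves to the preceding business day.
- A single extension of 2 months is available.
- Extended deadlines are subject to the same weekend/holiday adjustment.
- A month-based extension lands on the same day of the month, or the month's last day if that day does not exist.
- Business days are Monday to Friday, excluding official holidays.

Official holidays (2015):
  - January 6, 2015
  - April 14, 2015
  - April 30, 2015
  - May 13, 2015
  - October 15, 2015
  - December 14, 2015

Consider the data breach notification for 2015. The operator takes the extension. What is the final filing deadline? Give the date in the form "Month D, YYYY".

July 3, 2015

The statutory due date is May 4, 2015.
May 4, 2015 is a Monday and not a listed holiday, so it stands.
The 2 months extension carries May 4, 2015 to July 4, 2015.
July 4, 2015 falls on a Saturday. Rolling to the preceding business day gives July 3, 2015, a Friday.
Deadline: July 3, 2015.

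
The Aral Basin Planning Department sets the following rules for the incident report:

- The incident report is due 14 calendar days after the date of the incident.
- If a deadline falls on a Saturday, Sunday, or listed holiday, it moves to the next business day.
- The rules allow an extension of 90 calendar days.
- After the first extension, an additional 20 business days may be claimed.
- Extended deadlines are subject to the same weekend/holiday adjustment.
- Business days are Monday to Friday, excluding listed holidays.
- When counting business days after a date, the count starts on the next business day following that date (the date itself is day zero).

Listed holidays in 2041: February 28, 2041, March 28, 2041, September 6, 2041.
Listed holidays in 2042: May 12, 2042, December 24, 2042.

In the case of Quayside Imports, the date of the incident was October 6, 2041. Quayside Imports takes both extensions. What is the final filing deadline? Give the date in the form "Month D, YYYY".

Trigger date October 6, 2041 + 14 calendar days = October 20, 2041.
October 20, 2041 is a Sunday; the next business day is October 21, 2041 (Monday).
With the 90-day extension, October 21, 2041 becomes January 19, 2042.
January 19, 2042 is a Sunday, so it moves to the next business day, January 20, 2042 (Monday).
Counting 20 further business days from January 20, 2042 reaches February 17, 2042.
February 17, 2042 is a Monday and not a listed holiday, so it stands.
So the filing is due February 17, 2042.

February 17, 2042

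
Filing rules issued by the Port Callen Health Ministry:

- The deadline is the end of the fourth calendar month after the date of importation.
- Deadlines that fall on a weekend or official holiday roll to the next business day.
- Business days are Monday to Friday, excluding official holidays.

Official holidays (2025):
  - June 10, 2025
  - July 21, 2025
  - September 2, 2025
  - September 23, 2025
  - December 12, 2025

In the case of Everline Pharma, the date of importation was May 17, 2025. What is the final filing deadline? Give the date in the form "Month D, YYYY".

4 months after May 17, 2025 falls in September 2025; the last day of that month is September 30, 2025.
September 30, 2025 (Tuesday) is already a business day.
Final deadline: September 30, 2025.

September 30, 2025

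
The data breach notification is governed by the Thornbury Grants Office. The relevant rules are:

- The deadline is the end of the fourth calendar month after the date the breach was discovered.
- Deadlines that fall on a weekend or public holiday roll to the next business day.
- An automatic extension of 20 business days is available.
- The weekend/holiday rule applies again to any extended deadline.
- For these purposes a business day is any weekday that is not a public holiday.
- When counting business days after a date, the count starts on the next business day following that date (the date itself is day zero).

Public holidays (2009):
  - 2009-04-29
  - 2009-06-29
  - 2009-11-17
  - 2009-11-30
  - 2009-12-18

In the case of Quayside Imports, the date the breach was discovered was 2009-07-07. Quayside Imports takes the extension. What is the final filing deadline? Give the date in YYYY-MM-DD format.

2009-12-30

4 months after 2009-07-07 falls in November 2009; the last day of that month is 2009-11-30.
2009-11-30 is a listed holiday; the next business day is 2009-12-01 (Tuesday).
The 20-business-day extension runs from 2009-12-01 to 2009-12-30.
2009-12-30 (Wednesday) is already a business day.
Deadline: 2009-12-30.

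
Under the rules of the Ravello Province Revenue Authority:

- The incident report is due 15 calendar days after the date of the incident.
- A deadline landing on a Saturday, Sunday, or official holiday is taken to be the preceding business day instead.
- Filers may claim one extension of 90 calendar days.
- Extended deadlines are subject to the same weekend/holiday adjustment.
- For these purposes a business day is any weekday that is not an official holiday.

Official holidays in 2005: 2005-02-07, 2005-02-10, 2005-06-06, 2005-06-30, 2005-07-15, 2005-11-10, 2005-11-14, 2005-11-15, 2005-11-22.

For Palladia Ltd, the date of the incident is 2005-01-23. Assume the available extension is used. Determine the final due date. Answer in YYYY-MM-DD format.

2005-05-05

15 calendar days after 2005-01-23 is 2005-02-07.
Because 2005-02-07 is a listed holiday, the deadline becomes 2005-02-04 (Friday).
The 90-calendar-day extension moves the deadline from 2005-02-04 to 2005-05-05.
2005-05-05 falls on a Thursday, which is a business day, so no adjustment is needed.
The final due date is 2005-05-05.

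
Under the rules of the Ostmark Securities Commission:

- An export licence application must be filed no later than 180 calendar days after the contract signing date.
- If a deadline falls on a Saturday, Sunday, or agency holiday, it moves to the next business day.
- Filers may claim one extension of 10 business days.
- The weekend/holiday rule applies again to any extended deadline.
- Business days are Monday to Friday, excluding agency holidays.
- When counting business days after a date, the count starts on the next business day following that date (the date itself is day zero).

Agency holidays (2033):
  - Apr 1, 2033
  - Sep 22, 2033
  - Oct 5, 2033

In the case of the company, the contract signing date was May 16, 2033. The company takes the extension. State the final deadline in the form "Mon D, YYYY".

180 calendar days after May 16, 2033 is Nov 12, 2033.
Nov 12, 2033 is a Saturday, so it moves to the next business day, Nov 14, 2033 (Monday).
Counting 10 further business days from Nov 14, 2033 reaches Nov 28, 2033.
Nov 28, 2033 is a Monday and not a listed holiday, so it stands.
Final deadline: Nov 28, 2033.

Nov 28, 2033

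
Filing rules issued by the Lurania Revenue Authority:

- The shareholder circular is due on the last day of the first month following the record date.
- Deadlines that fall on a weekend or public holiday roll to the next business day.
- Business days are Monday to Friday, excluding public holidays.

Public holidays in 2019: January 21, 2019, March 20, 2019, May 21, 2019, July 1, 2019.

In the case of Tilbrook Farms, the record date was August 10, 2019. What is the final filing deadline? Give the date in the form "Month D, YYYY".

The first month after August 10, 2019 is September 2019, whose last day is September 30, 2019.
Since September 30, 2019 is a Monday and not a holiday, the date is unchanged.
Deadline: September 30, 2019.

September 30, 2019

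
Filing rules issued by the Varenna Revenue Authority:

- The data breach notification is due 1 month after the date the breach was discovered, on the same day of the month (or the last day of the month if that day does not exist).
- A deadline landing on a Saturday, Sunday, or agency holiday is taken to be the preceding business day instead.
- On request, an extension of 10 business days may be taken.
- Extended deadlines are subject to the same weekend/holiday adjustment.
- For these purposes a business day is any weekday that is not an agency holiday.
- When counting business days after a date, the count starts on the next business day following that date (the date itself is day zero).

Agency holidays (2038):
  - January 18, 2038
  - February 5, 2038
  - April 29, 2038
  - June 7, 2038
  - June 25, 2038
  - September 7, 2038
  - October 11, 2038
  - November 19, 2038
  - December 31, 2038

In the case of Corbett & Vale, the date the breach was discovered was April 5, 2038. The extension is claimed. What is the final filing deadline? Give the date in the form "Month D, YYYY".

1 month from April 5, 2038 is May 5, 2038.
Since May 5, 2038 is a Wednesday and not a holiday, the date is unchanged.
Counting 10 further business days from May 5, 2038 reaches May 19, 2038.
May 19, 2038 is a Wednesday and not a listed holiday, so it stands.
Final deadline: May 19, 2038.

May 19, 2038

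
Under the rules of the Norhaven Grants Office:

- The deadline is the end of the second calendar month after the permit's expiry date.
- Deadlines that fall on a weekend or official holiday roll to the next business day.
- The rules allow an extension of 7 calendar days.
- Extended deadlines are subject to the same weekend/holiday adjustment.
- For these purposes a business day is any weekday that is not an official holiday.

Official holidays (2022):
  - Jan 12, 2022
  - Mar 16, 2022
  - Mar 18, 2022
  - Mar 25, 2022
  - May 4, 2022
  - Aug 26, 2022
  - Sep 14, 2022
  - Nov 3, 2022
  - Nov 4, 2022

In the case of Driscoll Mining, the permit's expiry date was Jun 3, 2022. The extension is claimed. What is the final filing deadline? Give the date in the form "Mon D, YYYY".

Sep 7, 2022

2 months after Jun 3, 2022 falls in August 2022; the last day of that month is Aug 31, 2022.
Aug 31, 2022 falls on a Wednesday, which is a business day, so no adjustment is needed.
Applying the 7-calendar-day extension: Aug 31, 2022 + 7 days = Sep 7, 2022.
Sep 7, 2022 (Wednesday) is already a business day.
Final deadline: Sep 7, 2022.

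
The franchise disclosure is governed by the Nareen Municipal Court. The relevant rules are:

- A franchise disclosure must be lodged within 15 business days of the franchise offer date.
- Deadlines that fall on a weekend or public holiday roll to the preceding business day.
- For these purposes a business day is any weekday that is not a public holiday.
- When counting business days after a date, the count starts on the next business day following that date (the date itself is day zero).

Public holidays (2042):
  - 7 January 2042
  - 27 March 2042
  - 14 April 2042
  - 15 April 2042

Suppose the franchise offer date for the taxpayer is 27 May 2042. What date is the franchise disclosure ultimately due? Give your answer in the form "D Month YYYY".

Starting the day after 27 May 2042 and counting 15 business days lands on 17 June 2042.
17 June 2042 is a Tuesday and not a listed holiday, so it stands.
Deadline: 17 June 2042.

17 June 2042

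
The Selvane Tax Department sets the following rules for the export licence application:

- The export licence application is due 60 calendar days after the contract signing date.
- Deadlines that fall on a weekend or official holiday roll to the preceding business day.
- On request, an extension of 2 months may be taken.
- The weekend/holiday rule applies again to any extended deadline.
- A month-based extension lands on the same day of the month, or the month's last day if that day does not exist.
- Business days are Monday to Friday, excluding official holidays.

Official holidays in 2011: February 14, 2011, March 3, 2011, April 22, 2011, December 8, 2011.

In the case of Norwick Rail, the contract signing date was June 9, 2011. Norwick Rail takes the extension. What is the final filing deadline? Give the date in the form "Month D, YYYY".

Trigger date June 9, 2011 + 60 calendar days = August 8, 2011.
August 8, 2011 is a Monday and not a listed holiday, so it stands.
Add 2 months to August 8, 2011: October 8, 2011.
October 8, 2011 is a Saturday, so it moves to the preceding business day, October 7, 2011 (Friday).
Final deadline: October 7, 2011.

October 7, 2011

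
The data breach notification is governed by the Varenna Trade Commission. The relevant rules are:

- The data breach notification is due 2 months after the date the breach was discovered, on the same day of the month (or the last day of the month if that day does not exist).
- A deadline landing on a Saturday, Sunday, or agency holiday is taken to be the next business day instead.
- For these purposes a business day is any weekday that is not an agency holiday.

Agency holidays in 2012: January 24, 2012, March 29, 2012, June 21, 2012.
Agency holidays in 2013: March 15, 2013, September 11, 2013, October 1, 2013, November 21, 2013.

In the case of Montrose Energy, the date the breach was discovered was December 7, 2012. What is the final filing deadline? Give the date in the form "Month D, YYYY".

February 7, 2013

Moving 2 months forward from December 7, 2012 on the corresponding day gives February 7, 2013.
February 7, 2013 falls on a Thursday, which is a business day, so no adjustment is needed.
The final due date is February 7, 2013.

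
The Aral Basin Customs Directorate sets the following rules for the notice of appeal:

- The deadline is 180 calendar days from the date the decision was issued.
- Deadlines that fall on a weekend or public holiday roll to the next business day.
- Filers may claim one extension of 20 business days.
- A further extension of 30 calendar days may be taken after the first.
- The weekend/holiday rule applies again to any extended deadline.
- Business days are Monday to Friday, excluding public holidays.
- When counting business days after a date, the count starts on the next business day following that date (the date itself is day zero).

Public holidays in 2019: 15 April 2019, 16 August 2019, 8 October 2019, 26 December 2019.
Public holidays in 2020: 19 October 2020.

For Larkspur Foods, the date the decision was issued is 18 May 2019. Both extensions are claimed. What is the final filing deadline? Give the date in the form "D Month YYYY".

13 January 2020

Trigger date 18 May 2019 + 180 calendar days = 14 November 2019.
Since 14 November 2019 is a Thursday and not a holiday, the date is unchanged.
Applying the 20-business-day extension: 20 business days after 14 November 2019 is 12 December 2019.
12 December 2019 falls on a Thursday, which is a business day, so no adjustment is needed.
With the 30-day extension, 12 December 2019 becomes 11 January 2020.
11 January 2020 is a Saturday; the next business day is 13 January 2020 (Monday).
So the filing is due 13 January 2020.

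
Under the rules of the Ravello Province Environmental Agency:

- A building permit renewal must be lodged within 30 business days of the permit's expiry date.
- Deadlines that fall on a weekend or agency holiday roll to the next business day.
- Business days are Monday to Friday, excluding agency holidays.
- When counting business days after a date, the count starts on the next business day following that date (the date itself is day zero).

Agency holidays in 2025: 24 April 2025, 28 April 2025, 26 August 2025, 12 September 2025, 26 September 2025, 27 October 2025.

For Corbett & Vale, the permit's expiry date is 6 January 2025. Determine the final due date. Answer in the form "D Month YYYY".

Starting the day after 6 January 2025 and counting 30 business days lands on 17 February 2025.
Since 17 February 2025 is a Monday and not a holiday, the date is unchanged.
The final due date is 17 February 2025.

17 February 2025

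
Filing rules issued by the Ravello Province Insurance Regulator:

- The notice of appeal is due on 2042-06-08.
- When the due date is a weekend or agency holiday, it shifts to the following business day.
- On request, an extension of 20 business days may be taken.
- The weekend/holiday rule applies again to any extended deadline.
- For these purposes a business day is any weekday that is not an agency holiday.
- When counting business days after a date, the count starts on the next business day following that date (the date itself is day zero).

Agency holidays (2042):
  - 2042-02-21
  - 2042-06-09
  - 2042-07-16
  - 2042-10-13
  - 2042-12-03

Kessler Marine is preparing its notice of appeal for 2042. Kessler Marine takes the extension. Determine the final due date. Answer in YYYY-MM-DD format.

The statutory due date is 2042-06-08.
2042-06-08 is a Sunday, so it moves to the next business day, 2042-06-10 (Tuesday).
Applying the 20-business-day extension: 20 business days after 2042-06-10 is 2042-07-08.
2042-07-08 falls on a Tuesday, which is a business day, so no adjustment is needed.
The final due date is 2042-07-08.

2042-07-08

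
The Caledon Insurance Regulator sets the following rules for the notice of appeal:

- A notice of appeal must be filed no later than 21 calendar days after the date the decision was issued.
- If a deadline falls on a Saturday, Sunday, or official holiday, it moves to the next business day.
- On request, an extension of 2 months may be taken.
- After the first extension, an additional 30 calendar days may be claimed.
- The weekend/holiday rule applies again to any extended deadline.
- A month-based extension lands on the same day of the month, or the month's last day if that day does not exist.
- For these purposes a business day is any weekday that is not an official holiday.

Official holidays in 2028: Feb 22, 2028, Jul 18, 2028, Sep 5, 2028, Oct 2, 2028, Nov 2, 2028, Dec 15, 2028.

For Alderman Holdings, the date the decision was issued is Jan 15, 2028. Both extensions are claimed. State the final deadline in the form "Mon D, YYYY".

May 8, 2028

Trigger date Jan 15, 2028 + 21 calendar days = Feb 5, 2028.
Feb 5, 2028 is a Saturday, so it moves to the next business day, Feb 7, 2028 (Monday).
Add 2 months to Feb 7, 2028: Apr 7, 2028.
Since Apr 7, 2028 is a Friday and not a holiday, the date is unchanged.
With the 30-day extension, Apr 7, 2028 becomes May 7, 2028.
Because May 7, 2028 is a Sunday, the deadline becomes May 8, 2028 (Monday).
The final due date is May 8, 2028.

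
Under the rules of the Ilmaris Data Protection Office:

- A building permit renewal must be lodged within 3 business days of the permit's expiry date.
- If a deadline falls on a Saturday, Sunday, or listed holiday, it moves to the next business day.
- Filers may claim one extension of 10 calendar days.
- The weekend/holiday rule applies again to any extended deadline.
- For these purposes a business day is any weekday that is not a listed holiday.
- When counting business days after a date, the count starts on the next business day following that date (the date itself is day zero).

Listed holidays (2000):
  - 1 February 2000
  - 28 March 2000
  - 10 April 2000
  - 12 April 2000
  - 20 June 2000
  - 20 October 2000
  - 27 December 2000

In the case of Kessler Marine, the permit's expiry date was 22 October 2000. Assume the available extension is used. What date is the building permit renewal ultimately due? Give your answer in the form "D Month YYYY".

Counting 3 business days after 22 October 2000 (skipping weekends and listed holidays) reaches 25 October 2000.
25 October 2000 (Wednesday) is already a business day.
Applying the 10-calendar-day extension: 25 October 2000 + 10 days = 4 November 2000.
4 November 2000 is a Saturday; the next business day is 6 November 2000 (Monday).
The final due date is 6 November 2000.

6 November 2000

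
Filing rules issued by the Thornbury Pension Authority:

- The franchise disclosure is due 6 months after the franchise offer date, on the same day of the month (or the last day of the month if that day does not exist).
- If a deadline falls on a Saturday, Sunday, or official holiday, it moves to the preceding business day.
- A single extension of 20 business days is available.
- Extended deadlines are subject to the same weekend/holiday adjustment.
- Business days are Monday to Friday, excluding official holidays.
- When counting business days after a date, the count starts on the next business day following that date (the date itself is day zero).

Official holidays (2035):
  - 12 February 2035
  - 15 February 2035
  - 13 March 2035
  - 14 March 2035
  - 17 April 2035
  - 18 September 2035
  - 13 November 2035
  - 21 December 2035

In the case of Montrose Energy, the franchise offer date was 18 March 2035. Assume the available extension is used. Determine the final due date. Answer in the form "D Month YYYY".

6 months from 18 March 2035 is 18 September 2035.
18 September 2035 falls on a listed holiday. Rolling to the preceding business day gives 17 September 2035, a Monday.
The 20-business-day extension runs from 17 September 2035 to 16 October 2035.
16 October 2035 (Tuesday) is already a business day.
So the filing is due 16 October 2035.

16 October 2035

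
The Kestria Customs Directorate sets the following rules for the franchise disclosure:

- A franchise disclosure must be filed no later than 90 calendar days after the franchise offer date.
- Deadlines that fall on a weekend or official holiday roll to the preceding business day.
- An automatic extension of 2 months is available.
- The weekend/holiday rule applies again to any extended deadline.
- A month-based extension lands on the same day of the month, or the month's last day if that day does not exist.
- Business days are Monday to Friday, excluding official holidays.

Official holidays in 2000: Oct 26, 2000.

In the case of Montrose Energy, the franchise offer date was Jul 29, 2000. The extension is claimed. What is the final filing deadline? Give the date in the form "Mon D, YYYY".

Dec 27, 2000

From Jul 29, 2000, 90 calendar days later is Oct 27, 2000.
Oct 27, 2000 is a Friday and not a listed holiday, so it stands.
Add 2 months to Oct 27, 2000: Dec 27, 2000.
Dec 27, 2000 is a Wednesday and not a listed holiday, so it stands.
Final deadline: Dec 27, 2000.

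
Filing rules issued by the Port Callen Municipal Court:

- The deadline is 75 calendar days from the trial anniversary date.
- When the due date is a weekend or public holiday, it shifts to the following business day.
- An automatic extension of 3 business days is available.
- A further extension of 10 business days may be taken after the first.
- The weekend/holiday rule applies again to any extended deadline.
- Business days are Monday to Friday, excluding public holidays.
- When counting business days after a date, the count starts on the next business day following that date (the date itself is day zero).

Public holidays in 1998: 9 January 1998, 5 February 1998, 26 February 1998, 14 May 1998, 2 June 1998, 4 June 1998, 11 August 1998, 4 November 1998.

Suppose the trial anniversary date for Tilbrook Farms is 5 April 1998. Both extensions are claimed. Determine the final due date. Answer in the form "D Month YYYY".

From 5 April 1998, 75 calendar days later is 19 June 1998.
19 June 1998 (Friday) is already a business day.
Counting 3 further business days from 19 June 1998 reaches 24 June 1998.
24 June 1998 is a Wednesday and not a listed holiday, so it stands.
Counting 10 further business days from 24 June 1998 reaches 8 July 1998.
8 July 1998 falls on a Wednesday, which is a business day, so no adjustment is needed.
Final deadline: 8 July 1998.

8 July 1998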